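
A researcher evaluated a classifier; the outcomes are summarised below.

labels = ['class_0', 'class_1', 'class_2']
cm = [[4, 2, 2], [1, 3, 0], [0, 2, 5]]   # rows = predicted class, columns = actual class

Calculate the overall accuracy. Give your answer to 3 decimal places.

Accuracy = trace / total = (4+3+5=12) / 19 = 12/19 = 0.632

0.632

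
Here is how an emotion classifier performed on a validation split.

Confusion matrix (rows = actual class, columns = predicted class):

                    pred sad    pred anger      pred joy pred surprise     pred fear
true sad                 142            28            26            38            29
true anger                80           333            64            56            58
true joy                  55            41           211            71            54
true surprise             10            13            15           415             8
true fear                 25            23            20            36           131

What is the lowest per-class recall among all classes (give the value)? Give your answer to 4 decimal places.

Per-class recall (TP/(TP+FN)):
  sad: TP=142, FN=28+26+38+29=121 → 142/263 = 0.53992
  anger: TP=333, FN=80+64+56+58=258 → 333/591 = 0.56345
  joy: TP=211, FN=55+41+71+54=221 → 211/432 = 0.48843
  surprise: TP=415, FN=10+13+15+8=46 → 415/461 = 0.90022
  fear: TP=131, FN=25+23+20+36=104 → 131/235 = 0.55745
Lowest is class 'joy' with recall = 0.4884.

0.4884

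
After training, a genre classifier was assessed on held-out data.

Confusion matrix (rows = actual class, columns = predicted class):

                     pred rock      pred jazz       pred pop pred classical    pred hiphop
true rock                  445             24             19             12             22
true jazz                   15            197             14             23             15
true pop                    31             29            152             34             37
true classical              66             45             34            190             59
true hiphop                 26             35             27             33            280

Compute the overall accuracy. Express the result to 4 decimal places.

0.6781

Accuracy = trace / total = (445+197+152+190+280=1264) / 1864 = 1264/1864 = 0.6781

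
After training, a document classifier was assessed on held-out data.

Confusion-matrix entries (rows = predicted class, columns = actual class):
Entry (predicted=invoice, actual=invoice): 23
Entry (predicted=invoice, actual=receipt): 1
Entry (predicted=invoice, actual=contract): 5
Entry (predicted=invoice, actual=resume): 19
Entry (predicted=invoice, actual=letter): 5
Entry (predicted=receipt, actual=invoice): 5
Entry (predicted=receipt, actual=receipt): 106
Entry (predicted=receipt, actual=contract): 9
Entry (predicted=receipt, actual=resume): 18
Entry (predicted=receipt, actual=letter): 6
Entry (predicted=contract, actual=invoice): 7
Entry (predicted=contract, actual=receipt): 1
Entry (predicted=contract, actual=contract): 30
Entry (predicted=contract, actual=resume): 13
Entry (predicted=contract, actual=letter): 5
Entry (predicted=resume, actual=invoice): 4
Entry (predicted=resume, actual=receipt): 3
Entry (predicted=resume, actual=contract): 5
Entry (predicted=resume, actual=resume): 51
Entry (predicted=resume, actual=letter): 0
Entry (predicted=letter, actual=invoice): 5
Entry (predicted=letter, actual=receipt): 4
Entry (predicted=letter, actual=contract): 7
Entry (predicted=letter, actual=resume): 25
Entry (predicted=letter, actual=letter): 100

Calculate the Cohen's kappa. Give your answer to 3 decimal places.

0.587

Observed agreement pₒ = trace/N = 310/457 = 0.6783
Expected agreement pₑ = Σ (rowᵢ·colᵢ)/N² = (44·53 + 115·144 + 56·56 + 126·63 + 116·141)/457² = 0.2218
κ = (pₒ − pₑ)/(1 − pₑ) = (0.6783 − 0.2218)/(1 − 0.2218) = 0.587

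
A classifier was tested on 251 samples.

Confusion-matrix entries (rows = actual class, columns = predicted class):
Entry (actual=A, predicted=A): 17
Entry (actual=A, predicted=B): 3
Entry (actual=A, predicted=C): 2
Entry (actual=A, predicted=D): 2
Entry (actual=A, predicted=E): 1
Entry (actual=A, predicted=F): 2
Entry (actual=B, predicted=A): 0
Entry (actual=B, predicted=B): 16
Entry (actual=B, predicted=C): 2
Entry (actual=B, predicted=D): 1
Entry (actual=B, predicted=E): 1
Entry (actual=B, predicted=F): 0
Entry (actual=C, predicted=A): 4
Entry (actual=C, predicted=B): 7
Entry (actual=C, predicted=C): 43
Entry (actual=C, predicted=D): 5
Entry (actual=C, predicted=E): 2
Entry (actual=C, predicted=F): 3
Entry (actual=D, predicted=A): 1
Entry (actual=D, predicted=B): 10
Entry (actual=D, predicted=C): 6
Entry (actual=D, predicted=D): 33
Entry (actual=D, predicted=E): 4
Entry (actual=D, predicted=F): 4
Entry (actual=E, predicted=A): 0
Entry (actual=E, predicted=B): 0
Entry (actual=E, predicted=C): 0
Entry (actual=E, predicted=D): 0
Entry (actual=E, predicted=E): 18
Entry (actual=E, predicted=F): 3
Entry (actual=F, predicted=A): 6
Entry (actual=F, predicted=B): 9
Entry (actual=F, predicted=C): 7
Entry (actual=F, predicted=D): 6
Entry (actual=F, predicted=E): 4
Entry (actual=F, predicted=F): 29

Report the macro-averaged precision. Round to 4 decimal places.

0.6148

Per-class precision (TP/(TP+FP)):
  A: TP=17, FP=0+4+1+0+6=11 → 17/28 = 0.60714
  B: TP=16, FP=3+7+10+0+9=29 → 16/45 = 0.35556
  C: TP=43, FP=2+2+6+0+7=17 → 43/60 = 0.71667
  D: TP=33, FP=2+1+5+0+6=14 → 33/47 = 0.70213
  E: TP=18, FP=1+1+2+4+4=12 → 18/30 = 0.60000
  F: TP=29, FP=2+0+3+4+3=12 → 29/41 = 0.70732
Macro-precision = mean = (0.60714 + 0.35556 + 0.71667 + 0.70213 + 0.60000 + 0.70732) / 6 = 0.6148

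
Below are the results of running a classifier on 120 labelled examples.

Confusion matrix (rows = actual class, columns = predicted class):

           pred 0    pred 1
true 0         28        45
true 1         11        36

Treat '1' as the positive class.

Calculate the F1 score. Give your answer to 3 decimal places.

Precision = TP/(TP+FP) = 36/81 = 0.4444
Recall = TP/(TP+FN) = 36/47 = 0.7660
F1 = 2·TP/(2·TP+FP+FN) = 72/128 = 0.563

0.563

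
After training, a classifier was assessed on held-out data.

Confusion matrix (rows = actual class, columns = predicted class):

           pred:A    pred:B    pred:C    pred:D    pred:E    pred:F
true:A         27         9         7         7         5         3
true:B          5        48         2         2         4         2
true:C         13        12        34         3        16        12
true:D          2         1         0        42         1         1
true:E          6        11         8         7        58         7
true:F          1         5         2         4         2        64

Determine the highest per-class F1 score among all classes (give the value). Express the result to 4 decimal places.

0.7665

Per-class F1 score (2·TP/(2·TP+FP+FN)):
  A: TP=27, FP=5+13+2+6+1=27, FN=9+7+7+5+3=31 → 54/112 = 0.48214
  B: TP=48, FP=9+12+1+11+5=38, FN=5+2+2+4+2=15 → 96/149 = 0.64430
  C: TP=34, FP=7+2+0+8+2=19, FN=13+12+3+16+12=56 → 68/143 = 0.47552
  D: TP=42, FP=7+2+3+7+4=23, FN=2+1+0+1+1=5 → 84/112 = 0.75000
  E: TP=58, FP=5+4+16+1+2=28, FN=6+11+8+7+7=39 → 116/183 = 0.63388
  F: TP=64, FP=3+2+12+1+7=25, FN=1+5+2+4+2=14 → 128/167 = 0.76647
Highest is class 'F' with F1 score = 0.7665.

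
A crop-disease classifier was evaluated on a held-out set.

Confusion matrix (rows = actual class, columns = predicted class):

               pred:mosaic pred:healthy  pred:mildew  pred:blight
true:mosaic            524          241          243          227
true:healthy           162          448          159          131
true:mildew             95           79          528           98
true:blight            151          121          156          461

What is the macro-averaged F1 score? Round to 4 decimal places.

Per-class F1 score (2·TP/(2·TP+FP+FN)):
  mosaic: TP=524, FP=162+95+151=408, FN=241+243+227=711 → 1048/2167 = 0.48362
  healthy: TP=448, FP=241+79+121=441, FN=162+159+131=452 → 896/1789 = 0.50084
  mildew: TP=528, FP=243+159+156=558, FN=95+79+98=272 → 1056/1886 = 0.55992
  blight: TP=461, FP=227+131+98=456, FN=151+121+156=428 → 922/1806 = 0.51052
Macro-F1 score = mean = (0.48362 + 0.50084 + 0.55992 + 0.51052) / 4 = 0.5137

0.5137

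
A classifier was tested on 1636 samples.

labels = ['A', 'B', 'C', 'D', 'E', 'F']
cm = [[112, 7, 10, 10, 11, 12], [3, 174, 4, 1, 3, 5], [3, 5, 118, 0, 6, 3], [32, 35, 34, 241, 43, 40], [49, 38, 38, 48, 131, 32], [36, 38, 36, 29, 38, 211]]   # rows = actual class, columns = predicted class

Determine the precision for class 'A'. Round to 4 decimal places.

0.4766

precision = TP/(TP+FP).
A: TP=112, FP=3+3+32+49+36=123 → 112/235 = 0.47660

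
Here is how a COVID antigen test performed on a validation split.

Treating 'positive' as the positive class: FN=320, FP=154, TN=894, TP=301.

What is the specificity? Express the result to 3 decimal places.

Specificity = TN/(TN+FP) = 894/(894+154) = 0.853

0.853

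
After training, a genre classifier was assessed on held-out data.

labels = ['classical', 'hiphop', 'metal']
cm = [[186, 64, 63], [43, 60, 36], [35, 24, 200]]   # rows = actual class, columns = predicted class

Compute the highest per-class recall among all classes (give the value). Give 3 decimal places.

0.772

Per-class recall (TP/(TP+FN)):
  classical: TP=186, FN=64+63=127 → 186/313 = 0.5942
  hiphop: TP=60, FN=43+36=79 → 60/139 = 0.4317
  metal: TP=200, FN=35+24=59 → 200/259 = 0.7722
Highest is class 'metal' with recall = 0.772.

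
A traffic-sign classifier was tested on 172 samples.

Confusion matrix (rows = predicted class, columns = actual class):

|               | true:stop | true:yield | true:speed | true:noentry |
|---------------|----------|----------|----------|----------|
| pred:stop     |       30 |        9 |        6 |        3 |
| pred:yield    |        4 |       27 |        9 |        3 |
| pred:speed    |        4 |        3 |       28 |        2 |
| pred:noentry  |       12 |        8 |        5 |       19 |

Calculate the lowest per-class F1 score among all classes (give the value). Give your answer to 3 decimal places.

0.535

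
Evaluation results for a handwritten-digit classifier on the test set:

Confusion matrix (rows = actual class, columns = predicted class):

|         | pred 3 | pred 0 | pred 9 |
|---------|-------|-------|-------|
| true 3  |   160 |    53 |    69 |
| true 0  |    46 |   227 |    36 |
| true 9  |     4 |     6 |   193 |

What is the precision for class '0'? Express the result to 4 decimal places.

0.7937

One-vs-rest for '0': TP = diagonal; FP = other classes predicted '0'; FN = '0' predicted as other.
precision = TP/(TP+FP).
0: TP=227, FP=53+6=59 → 227/286 = 0.79371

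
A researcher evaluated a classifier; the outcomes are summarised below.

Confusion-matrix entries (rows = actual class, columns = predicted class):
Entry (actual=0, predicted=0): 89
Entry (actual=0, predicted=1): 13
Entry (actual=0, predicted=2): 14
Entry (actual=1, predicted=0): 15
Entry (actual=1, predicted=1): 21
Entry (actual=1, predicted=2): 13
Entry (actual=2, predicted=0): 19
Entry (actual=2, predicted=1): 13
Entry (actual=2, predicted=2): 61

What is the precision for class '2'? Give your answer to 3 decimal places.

0.693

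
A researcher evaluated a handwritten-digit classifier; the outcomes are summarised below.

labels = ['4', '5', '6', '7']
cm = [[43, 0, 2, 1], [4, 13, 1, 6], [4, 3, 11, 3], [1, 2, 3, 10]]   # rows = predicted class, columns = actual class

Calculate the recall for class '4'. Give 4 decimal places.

0.8269

recall = TP/(TP+FN).
4: TP=43, FN=4+4+1=9 → 43/52 = 0.82692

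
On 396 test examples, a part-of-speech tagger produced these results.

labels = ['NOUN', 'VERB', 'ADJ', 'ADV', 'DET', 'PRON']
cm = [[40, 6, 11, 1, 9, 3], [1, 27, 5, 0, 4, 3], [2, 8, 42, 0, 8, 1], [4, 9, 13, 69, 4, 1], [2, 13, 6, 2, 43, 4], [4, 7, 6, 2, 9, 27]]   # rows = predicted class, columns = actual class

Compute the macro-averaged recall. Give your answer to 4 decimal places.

Per-class recall (TP/(TP+FN)):
  NOUN: TP=40, FN=1+2+4+2+4=13 → 40/53 = 0.75472
  VERB: TP=27, FN=6+8+9+13+7=43 → 27/70 = 0.38571
  ADJ: TP=42, FN=11+5+13+6+6=41 → 42/83 = 0.50602
  ADV: TP=69, FN=1+0+0+2+2=5 → 69/74 = 0.93243
  DET: TP=43, FN=9+4+8+4+9=34 → 43/77 = 0.55844
  PRON: TP=27, FN=3+3+1+1+4=12 → 27/39 = 0.69231
Macro-recall = mean = (0.75472 + 0.38571 + 0.50602 + 0.93243 + 0.55844 + 0.69231) / 6 = 0.6383

0.6383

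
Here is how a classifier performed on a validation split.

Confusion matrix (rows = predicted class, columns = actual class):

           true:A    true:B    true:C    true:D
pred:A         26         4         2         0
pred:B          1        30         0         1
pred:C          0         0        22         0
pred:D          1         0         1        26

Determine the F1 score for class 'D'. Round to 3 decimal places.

Treat 'D' as positive and all other classes as negative.
F1 score = 2·TP/(2·TP+FP+FN).
D: TP=26, FP=1+0+1=2, FN=0+1+0=1 → 52/55 = 0.9455

0.945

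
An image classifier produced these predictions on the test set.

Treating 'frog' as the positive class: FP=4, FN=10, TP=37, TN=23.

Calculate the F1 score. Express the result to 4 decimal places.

Precision = TP/(TP+FP) = 37/41 = 0.9024
Recall = TP/(TP+FN) = 37/47 = 0.7872
F1 = 2·TP/(2·TP+FP+FN) = 74/88 = 0.8409

0.8409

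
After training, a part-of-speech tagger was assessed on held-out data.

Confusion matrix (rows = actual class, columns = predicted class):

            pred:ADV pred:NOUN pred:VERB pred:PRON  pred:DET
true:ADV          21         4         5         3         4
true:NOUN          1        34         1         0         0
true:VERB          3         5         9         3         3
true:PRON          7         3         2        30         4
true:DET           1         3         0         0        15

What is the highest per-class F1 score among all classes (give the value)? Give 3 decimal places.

0.800

Per-class F1 score (2·TP/(2·TP+FP+FN)):
  ADV: TP=21, FP=1+3+7+1=12, FN=4+5+3+4=16 → 42/70 = 0.6000
  NOUN: TP=34, FP=4+5+3+3=15, FN=1+1+0+0=2 → 68/85 = 0.8000
  VERB: TP=9, FP=5+1+2+0=8, FN=3+5+3+3=14 → 18/40 = 0.4500
  PRON: TP=30, FP=3+0+3+0=6, FN=7+3+2+4=16 → 60/82 = 0.7317
  DET: TP=15, FP=4+0+3+4=11, FN=1+3+0+0=4 → 30/45 = 0.6667
Highest is class 'NOUN' with F1 score = 0.800.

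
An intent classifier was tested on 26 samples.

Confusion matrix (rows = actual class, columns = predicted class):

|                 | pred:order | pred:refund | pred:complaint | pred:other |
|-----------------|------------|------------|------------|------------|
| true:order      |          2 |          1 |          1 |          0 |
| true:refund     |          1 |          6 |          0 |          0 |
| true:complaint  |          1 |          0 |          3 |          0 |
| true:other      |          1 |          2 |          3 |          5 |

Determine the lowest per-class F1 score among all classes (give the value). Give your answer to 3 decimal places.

0.444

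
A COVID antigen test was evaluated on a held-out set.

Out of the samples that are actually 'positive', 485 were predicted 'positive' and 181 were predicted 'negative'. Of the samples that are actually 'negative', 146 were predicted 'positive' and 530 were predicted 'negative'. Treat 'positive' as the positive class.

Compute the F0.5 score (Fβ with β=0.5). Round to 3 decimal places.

0.760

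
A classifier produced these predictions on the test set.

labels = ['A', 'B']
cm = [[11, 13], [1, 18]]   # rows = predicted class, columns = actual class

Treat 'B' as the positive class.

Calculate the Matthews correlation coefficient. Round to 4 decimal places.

MCC = (TP·TN − FP·FN) / √((TP+FP)(TP+FN)(TN+FP)(TN+FN))
Numerator = 18·11 − 1·13 = 185
Denominator = √(19·31·12·24) = √169632 = 411.8641
MCC = 185 / 411.8641 = 0.4492

0.4492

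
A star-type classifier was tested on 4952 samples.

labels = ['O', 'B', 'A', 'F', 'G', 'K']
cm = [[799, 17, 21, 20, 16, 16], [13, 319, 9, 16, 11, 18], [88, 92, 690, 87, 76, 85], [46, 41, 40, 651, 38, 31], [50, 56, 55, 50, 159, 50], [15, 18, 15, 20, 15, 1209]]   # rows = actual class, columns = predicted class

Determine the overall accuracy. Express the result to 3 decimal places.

Accuracy = trace / total = (799+319+690+651+159+1209=3827) / 4952 = 3827/4952 = 0.773

0.773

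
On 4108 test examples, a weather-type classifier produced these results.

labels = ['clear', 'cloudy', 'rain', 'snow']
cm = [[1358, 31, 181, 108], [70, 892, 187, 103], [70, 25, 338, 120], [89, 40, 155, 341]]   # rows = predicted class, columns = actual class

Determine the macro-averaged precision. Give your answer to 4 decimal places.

0.6696

Per-class precision (TP/(TP+FP)):
  clear: TP=1358, FP=31+181+108=320 → 1358/1678 = 0.80930
  cloudy: TP=892, FP=70+187+103=360 → 892/1252 = 0.71246
  rain: TP=338, FP=70+25+120=215 → 338/553 = 0.61121
  snow: TP=341, FP=89+40+155=284 → 341/625 = 0.54560
Macro-precision = mean = (0.80930 + 0.71246 + 0.61121 + 0.54560) / 4 = 0.6696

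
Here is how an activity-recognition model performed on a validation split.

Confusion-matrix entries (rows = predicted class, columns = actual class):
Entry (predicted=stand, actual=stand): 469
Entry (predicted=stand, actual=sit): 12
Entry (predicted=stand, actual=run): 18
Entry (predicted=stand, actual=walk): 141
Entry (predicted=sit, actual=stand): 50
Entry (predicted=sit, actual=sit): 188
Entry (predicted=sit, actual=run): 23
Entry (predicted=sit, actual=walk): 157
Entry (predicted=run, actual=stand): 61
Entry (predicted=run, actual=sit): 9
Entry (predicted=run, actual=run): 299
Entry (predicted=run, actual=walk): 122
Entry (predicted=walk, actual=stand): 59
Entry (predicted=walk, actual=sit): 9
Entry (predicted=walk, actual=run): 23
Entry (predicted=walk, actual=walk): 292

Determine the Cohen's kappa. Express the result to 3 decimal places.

0.525

Observed agreement pₒ = trace/N = 1248/1932 = 0.6460
Expected agreement pₑ = Σ (rowᵢ·colᵢ)/N² = (639·640 + 218·418 + 363·491 + 712·383)/1932² = 0.2548
κ = (pₒ − pₑ)/(1 − pₑ) = (0.6460 − 0.2548)/(1 − 0.2548) = 0.525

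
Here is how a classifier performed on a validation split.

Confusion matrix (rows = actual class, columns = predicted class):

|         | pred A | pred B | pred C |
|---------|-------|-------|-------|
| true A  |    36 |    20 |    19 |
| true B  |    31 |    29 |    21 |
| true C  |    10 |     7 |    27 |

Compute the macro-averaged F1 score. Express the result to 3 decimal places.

Per-class F1 score (2·TP/(2·TP+FP+FN)):
  A: TP=36, FP=31+10=41, FN=20+19=39 → 72/152 = 0.4737
  B: TP=29, FP=20+7=27, FN=31+21=52 → 58/137 = 0.4234
  C: TP=27, FP=19+21=40, FN=10+7=17 → 54/111 = 0.4865
Macro-F1 score = mean = (0.4737 + 0.4234 + 0.4865) / 3 = 0.461

0.461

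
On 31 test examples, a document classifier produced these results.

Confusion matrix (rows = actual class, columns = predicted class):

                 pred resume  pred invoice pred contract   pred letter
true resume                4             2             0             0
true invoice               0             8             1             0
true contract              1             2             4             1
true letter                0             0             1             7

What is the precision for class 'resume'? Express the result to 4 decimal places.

0.8000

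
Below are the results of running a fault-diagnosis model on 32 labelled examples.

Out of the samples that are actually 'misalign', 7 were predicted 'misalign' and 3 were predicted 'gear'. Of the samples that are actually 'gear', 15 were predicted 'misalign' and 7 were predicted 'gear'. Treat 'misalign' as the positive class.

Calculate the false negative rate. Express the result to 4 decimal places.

0.3000

FNR = FN/(FN+TP) = 3/(3+7) = 0.3000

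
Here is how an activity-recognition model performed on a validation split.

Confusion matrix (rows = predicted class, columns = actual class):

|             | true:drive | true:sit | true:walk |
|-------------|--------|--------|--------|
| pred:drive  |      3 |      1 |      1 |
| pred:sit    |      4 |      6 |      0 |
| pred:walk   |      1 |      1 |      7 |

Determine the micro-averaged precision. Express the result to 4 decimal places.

Micro-averaging pools counts across classes: ΣTP=16, ΣFP=8, ΣFN=8.
Micro-precision = TP/(TP+FP) on pooled counts = 0.6667 (equals overall accuracy in single-label multiclass).

0.6667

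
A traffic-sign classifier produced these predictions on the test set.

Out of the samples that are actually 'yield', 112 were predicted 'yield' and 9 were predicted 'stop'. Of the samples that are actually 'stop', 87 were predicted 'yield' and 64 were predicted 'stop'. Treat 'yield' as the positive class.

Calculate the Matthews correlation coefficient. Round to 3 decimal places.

0.392

MCC = (TP·TN − FP·FN) / √((TP+FP)(TP+FN)(TN+FP)(TN+FN))
Numerator = 112·64 − 87·9 = 6385
Denominator = √(199·121·151·73) = √265422817 = 16291.8021
MCC = 6385 / 16291.8021 = 0.392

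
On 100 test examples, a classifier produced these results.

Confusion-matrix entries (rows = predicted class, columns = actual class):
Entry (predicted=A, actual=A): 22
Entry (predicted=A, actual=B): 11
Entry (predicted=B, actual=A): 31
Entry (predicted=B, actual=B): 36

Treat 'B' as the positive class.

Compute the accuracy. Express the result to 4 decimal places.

Accuracy = (TP+TN)/N = (36+22)/100 = 0.5800

0.5800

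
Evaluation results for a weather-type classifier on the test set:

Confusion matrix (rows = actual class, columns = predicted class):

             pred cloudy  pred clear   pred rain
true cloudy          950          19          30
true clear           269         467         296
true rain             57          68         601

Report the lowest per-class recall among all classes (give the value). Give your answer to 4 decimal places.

Per-class recall (TP/(TP+FN)):
  cloudy: TP=950, FN=19+30=49 → 950/999 = 0.95095
  clear: TP=467, FN=269+296=565 → 467/1032 = 0.45252
  rain: TP=601, FN=57+68=125 → 601/726 = 0.82782
Lowest is class 'clear' with recall = 0.4525.

0.4525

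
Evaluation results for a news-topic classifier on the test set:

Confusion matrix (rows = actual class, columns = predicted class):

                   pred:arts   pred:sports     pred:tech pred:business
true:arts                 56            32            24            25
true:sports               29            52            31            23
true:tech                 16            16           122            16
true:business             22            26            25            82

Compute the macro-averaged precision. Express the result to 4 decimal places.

Per-class precision (TP/(TP+FP)):
  arts: TP=56, FP=29+16+22=67 → 56/123 = 0.45528
  sports: TP=52, FP=32+16+26=74 → 52/126 = 0.41270
  tech: TP=122, FP=24+31+25=80 → 122/202 = 0.60396
  business: TP=82, FP=25+23+16=64 → 82/146 = 0.56164
Macro-precision = mean = (0.45528 + 0.41270 + 0.60396 + 0.56164) / 4 = 0.5084

0.5084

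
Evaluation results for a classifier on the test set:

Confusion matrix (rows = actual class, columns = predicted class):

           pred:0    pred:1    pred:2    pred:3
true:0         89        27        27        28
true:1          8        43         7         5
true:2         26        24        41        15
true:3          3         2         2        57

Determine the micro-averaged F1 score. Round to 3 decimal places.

0.569

Micro-averaging pools counts across classes: ΣTP=230, ΣFP=174, ΣFN=174.
Micro-F1 score = 2·TP/(2·TP+FP+FN) on pooled counts = 0.569 (equals overall accuracy in single-label multiclass).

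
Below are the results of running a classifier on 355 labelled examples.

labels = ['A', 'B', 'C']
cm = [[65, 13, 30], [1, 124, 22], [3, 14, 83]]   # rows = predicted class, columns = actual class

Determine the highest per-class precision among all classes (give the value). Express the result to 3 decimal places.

0.844

Per-class precision (TP/(TP+FP)):
  A: TP=65, FP=13+30=43 → 65/108 = 0.6019
  B: TP=124, FP=1+22=23 → 124/147 = 0.8435
  C: TP=83, FP=3+14=17 → 83/100 = 0.8300
Highest is class 'B' with precision = 0.844.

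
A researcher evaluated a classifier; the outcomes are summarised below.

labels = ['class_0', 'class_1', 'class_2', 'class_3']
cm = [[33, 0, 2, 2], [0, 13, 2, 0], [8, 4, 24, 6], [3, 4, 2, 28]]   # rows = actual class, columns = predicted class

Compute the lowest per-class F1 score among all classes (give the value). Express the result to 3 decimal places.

Per-class F1 score (2·TP/(2·TP+FP+FN)):
  class_0: TP=33, FP=0+8+3=11, FN=0+2+2=4 → 66/81 = 0.8148
  class_1: TP=13, FP=0+4+4=8, FN=0+2+0=2 → 26/36 = 0.7222
  class_2: TP=24, FP=2+2+2=6, FN=8+4+6=18 → 48/72 = 0.6667
  class_3: TP=28, FP=2+0+6=8, FN=3+4+2=9 → 56/73 = 0.7671
Lowest is class 'class_2' with F1 score = 0.667.

0.667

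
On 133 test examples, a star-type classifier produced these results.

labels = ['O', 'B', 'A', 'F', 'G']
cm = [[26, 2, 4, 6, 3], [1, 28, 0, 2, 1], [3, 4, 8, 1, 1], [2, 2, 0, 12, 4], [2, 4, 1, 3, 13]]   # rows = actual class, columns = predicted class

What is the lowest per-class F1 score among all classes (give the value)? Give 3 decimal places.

0.533

Per-class F1 score (2·TP/(2·TP+FP+FN)):
  O: TP=26, FP=1+3+2+2=8, FN=2+4+6+3=15 → 52/75 = 0.6933
  B: TP=28, FP=2+4+2+4=12, FN=1+0+2+1=4 → 56/72 = 0.7778
  A: TP=8, FP=4+0+0+1=5, FN=3+4+1+1=9 → 16/30 = 0.5333
  F: TP=12, FP=6+2+1+3=12, FN=2+2+0+4=8 → 24/44 = 0.5455
  G: TP=13, FP=3+1+1+4=9, FN=2+4+1+3=10 → 26/45 = 0.5778
Lowest is class 'A' with F1 score = 0.533.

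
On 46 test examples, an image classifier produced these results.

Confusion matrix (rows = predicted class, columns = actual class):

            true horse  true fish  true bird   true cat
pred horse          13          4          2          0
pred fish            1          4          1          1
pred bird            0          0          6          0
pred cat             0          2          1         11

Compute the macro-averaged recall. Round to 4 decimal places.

Per-class recall (TP/(TP+FN)):
  horse: TP=13, FN=1+0+0=1 → 13/14 = 0.92857
  fish: TP=4, FN=4+0+2=6 → 4/10 = 0.40000
  bird: TP=6, FN=2+1+1=4 → 6/10 = 0.60000
  cat: TP=11, FN=0+1+0=1 → 11/12 = 0.91667
Macro-recall = mean = (0.92857 + 0.40000 + 0.60000 + 0.91667) / 4 = 0.7113

0.7113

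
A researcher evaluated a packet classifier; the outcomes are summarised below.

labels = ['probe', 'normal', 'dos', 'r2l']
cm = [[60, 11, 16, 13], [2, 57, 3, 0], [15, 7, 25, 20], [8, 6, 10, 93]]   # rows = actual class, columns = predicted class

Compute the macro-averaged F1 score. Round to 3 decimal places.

0.656

Per-class F1 score (2·TP/(2·TP+FP+FN)):
  probe: TP=60, FP=2+15+8=25, FN=11+16+13=40 → 120/185 = 0.6486
  normal: TP=57, FP=11+7+6=24, FN=2+3+0=5 → 114/143 = 0.7972
  dos: TP=25, FP=16+3+10=29, FN=15+7+20=42 → 50/121 = 0.4132
  r2l: TP=93, FP=13+0+20=33, FN=8+6+10=24 → 186/243 = 0.7654
Macro-F1 score = mean = (0.6486 + 0.7972 + 0.4132 + 0.7654) / 4 = 0.656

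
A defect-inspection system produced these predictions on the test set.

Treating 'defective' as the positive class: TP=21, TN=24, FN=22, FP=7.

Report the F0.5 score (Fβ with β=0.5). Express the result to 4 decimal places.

0.6774

Fβ = (1+β²)·TP / ((1+β²)·TP + β²·FN + FP), with β²=1/4
= 1.25·21 / (1.25·21 + 0.25·22 + 7) = 0.6774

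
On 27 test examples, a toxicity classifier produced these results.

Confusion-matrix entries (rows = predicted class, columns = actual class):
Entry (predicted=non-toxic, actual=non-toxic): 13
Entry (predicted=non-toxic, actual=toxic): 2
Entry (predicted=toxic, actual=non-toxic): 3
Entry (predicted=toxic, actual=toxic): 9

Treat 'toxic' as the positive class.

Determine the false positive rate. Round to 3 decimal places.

FPR = FP/(FP+TN) = 3/(3+13) = 0.188

0.188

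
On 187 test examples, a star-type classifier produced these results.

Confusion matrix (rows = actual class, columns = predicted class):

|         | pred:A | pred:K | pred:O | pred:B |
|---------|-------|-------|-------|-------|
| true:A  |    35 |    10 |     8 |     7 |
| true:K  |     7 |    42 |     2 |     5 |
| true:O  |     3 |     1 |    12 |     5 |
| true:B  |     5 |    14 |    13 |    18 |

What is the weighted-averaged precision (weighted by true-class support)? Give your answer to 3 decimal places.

0.588

Per-class precision (TP/(TP+FP)):
  A: TP=35, FP=7+3+5=15 → 35/50 = 0.7000
  K: TP=42, FP=10+1+14=25 → 42/67 = 0.6269
  O: TP=12, FP=8+2+13=23 → 12/35 = 0.3429
  B: TP=18, FP=7+5+5=17 → 18/35 = 0.5143
Weighted-precision = Σ (supportᵢ/N)·precisionᵢ with N=187: (60/187)·0.7000 + (56/187)·0.6269 + (21/187)·0.3429 + (50/187)·0.5143 = 0.588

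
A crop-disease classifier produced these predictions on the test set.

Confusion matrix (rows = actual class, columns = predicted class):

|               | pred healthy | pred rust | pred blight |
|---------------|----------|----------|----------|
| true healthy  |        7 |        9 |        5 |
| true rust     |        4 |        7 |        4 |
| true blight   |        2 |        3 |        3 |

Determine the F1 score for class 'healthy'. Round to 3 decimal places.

0.412

One-vs-rest for 'healthy': TP = diagonal; FP = other classes predicted 'healthy'; FN = 'healthy' predicted as other.
F1 score = 2·TP/(2·TP+FP+FN).
healthy: TP=7, FP=4+2=6, FN=9+5=14 → 14/34 = 0.4118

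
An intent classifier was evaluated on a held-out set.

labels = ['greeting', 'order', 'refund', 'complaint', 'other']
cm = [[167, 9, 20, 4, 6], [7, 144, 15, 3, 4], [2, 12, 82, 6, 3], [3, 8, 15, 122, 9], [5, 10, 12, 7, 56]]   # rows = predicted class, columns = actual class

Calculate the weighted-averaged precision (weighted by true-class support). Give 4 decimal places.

0.7836

Per-class precision (TP/(TP+FP)):
  greeting: TP=167, FP=9+20+4+6=39 → 167/206 = 0.81068
  order: TP=144, FP=7+15+3+4=29 → 144/173 = 0.83237
  refund: TP=82, FP=2+12+6+3=23 → 82/105 = 0.78095
  complaint: TP=122, FP=3+8+15+9=35 → 122/157 = 0.77707
  other: TP=56, FP=5+10+12+7=34 → 56/90 = 0.62222
Weighted-precision = Σ (supportᵢ/N)·precisionᵢ with N=731: (184/731)·0.81068 + (183/731)·0.83237 + (144/731)·0.78095 + (142/731)·0.77707 + (78/731)·0.62222 = 0.7836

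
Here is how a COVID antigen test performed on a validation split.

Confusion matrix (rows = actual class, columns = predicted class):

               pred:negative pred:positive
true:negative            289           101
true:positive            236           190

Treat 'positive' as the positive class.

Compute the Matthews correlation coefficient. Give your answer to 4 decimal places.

0.1950

MCC = (TP·TN − FP·FN) / √((TP+FP)(TP+FN)(TN+FP)(TN+FN))
Numerator = 190·289 − 101·236 = 31074
Denominator = √(291·426·390·525) = √25382038500 = 159317.4143
MCC = 31074 / 159317.4143 = 0.1950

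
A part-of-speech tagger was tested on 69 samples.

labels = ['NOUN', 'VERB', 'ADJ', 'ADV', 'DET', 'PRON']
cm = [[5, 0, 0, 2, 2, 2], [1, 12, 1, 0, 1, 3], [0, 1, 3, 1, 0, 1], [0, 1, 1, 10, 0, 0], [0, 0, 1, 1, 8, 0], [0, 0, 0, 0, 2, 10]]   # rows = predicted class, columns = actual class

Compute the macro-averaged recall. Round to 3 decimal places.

0.691

Per-class recall (TP/(TP+FN)):
  NOUN: TP=5, FN=1+0+0+0+0=1 → 5/6 = 0.8333
  VERB: TP=12, FN=0+1+1+0+0=2 → 12/14 = 0.8571
  ADJ: TP=3, FN=0+1+1+1+0=3 → 3/6 = 0.5000
  ADV: TP=10, FN=2+0+1+1+0=4 → 10/14 = 0.7143
  DET: TP=8, FN=2+1+0+0+2=5 → 8/13 = 0.6154
  PRON: TP=10, FN=2+3+1+0+0=6 → 10/16 = 0.6250
Macro-recall = mean = (0.8333 + 0.8571 + 0.5000 + 0.7143 + 0.6154 + 0.6250) / 6 = 0.691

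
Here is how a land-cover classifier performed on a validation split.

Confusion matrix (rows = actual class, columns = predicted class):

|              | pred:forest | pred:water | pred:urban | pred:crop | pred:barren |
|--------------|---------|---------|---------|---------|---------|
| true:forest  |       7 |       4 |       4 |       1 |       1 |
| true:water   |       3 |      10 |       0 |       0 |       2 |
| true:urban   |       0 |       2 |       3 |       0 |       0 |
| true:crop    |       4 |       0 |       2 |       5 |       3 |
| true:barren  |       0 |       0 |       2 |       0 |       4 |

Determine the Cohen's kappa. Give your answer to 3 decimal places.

Observed agreement pₒ = trace/N = 29/57 = 0.5088
Expected agreement pₑ = Σ (rowᵢ·colᵢ)/N² = (17·14 + 15·16 + 5·11 + 14·6 + 6·10)/57² = 0.2084
κ = (pₒ − pₑ)/(1 − pₑ) = (0.5088 − 0.2084)/(1 − 0.2084) = 0.379

0.379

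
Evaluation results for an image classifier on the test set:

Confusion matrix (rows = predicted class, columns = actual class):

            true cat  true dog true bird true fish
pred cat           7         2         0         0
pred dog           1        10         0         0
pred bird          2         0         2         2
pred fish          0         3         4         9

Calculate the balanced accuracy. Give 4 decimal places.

0.6295

Balanced accuracy = mean of per-class recall.
  cat: recall = 7/10 = 0.70000
  dog: recall = 10/15 = 0.66667
  bird: recall = 2/6 = 0.33333
  fish: recall = 9/11 = 0.81818
Mean = (0.70000 + 0.66667 + 0.33333 + 0.81818) / 4 = 0.6295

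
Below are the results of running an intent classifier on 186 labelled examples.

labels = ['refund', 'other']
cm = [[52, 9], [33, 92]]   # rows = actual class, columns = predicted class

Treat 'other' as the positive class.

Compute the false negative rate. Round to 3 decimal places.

FNR = FN/(FN+TP) = 33/(33+92) = 0.264

0.264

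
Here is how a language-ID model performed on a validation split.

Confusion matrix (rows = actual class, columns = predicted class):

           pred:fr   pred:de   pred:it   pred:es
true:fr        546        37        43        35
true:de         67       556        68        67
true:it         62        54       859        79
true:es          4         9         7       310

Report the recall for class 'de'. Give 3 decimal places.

0.734

Take TP from the diagonal, FP from the rest of the 'de' prediction marginal, FN from the rest of the 'de' actual marginal.
recall = TP/(TP+FN).
de: TP=556, FN=67+68+67=202 → 556/758 = 0.7335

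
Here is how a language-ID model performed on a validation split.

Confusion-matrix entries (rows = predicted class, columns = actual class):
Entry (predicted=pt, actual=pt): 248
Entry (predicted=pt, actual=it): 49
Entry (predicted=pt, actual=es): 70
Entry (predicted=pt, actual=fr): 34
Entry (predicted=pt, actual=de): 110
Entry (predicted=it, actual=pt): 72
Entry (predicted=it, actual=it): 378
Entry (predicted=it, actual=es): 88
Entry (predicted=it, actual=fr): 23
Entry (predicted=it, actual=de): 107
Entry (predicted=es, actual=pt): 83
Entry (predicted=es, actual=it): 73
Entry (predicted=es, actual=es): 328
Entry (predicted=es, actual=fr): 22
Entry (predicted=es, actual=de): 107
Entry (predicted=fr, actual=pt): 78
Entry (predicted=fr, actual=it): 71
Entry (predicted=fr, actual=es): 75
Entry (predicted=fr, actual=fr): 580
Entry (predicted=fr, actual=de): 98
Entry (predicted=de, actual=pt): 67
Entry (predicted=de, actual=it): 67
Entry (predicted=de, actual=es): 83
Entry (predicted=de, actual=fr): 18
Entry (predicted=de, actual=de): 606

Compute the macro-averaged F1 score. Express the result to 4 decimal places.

Per-class F1 score (2·TP/(2·TP+FP+FN)):
  pt: TP=248, FP=49+70+34+110=263, FN=72+83+78+67=300 → 496/1059 = 0.46837
  it: TP=378, FP=72+88+23+107=290, FN=49+73+71+67=260 → 756/1306 = 0.57887
  es: TP=328, FP=83+73+22+107=285, FN=70+88+75+83=316 → 656/1257 = 0.52188
  fr: TP=580, FP=78+71+75+98=322, FN=34+23+22+18=97 → 1160/1579 = 0.73464
  de: TP=606, FP=67+67+83+18=235, FN=110+107+107+98=422 → 1212/1869 = 0.64848
Macro-F1 score = mean = (0.46837 + 0.57887 + 0.52188 + 0.73464 + 0.64848) / 5 = 0.5904

0.5904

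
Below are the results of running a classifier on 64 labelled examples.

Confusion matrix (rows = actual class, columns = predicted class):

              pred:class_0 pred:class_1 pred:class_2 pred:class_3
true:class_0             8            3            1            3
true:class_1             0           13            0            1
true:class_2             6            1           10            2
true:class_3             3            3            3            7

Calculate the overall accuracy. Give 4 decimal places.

0.5938

Accuracy = trace / total = (8+13+10+7=38) / 64 = 38/64 = 0.5938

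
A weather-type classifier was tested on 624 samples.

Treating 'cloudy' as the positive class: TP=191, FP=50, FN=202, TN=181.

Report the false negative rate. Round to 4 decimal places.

0.5140

FNR = FN/(FN+TP) = 202/(202+191) = 0.5140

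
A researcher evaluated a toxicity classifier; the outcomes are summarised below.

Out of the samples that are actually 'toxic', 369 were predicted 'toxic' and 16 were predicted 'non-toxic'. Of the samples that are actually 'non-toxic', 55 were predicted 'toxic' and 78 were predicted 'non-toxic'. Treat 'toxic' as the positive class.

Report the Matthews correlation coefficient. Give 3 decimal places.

MCC = (TP·TN − FP·FN) / √((TP+FP)(TP+FN)(TN+FP)(TN+FN))
Numerator = 369·78 − 55·16 = 27902
Denominator = √(424·385·133·94) = √2040826480 = 45175.5075
MCC = 27902 / 45175.5075 = 0.618

0.618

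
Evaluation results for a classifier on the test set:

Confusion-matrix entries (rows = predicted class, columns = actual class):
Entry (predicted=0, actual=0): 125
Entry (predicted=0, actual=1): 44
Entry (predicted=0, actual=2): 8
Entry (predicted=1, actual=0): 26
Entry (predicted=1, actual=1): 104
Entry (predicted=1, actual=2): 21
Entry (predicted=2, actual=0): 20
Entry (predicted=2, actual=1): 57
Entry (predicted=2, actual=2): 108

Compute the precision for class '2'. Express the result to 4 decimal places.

Treat '2' as positive and all other classes as negative.
precision = TP/(TP+FP).
2: TP=108, FP=20+57=77 → 108/185 = 0.58378

0.5838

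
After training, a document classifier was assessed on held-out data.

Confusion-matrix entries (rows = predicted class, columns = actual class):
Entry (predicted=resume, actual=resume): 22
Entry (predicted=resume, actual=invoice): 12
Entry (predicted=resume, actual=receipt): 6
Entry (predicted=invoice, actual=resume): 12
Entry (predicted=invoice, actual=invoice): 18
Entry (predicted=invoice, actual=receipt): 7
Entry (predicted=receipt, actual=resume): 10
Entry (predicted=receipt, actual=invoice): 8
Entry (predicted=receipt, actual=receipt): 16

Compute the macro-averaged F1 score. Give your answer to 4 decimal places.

0.5039

Per-class F1 score (2·TP/(2·TP+FP+FN)):
  resume: TP=22, FP=12+6=18, FN=12+10=22 → 44/84 = 0.52381
  invoice: TP=18, FP=12+7=19, FN=12+8=20 → 36/75 = 0.48000
  receipt: TP=16, FP=10+8=18, FN=6+7=13 → 32/63 = 0.50794
Macro-F1 score = mean = (0.52381 + 0.48000 + 0.50794) / 3 = 0.5039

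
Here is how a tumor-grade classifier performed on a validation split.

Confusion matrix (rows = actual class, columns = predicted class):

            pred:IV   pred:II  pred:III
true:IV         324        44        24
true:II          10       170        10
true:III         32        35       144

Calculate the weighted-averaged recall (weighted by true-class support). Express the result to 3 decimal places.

0.805

Per-class recall (TP/(TP+FN)):
  IV: TP=324, FN=44+24=68 → 324/392 = 0.8265
  II: TP=170, FN=10+10=20 → 170/190 = 0.8947
  III: TP=144, FN=32+35=67 → 144/211 = 0.6825
Weighted-recall = Σ (supportᵢ/N)·recallᵢ with N=793: (392/793)·0.8265 + (190/793)·0.8947 + (211/793)·0.6825 = 0.805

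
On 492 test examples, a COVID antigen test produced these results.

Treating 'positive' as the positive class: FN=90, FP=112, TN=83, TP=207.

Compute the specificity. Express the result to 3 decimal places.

0.426

Specificity = TN/(TN+FP) = 83/(83+112) = 0.426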